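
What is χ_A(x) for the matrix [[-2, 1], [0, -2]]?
xI - A = [[x + 2, -1], [0, x + 2]].

Expanding det(xI - A) along the first row:
det(xI - A) = + (x + 2)·det([[x + 2]]) - (-1)·det([[0]]).

Evaluating gives χ_A(x) = x^2 + 4x + 4 = (x + 2)^2.

χ_A(x) = (x + 2)^2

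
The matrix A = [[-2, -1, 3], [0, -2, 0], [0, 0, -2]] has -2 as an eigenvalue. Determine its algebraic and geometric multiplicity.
algebraic multiplicity 3, geometric multiplicity 2

The characteristic polynomial is (x + 2)^3, so the factor x + 2 appears with exponent 3: the algebraic multiplicity is 3.

rank(A + 2I) = 1, so the eigenspace has dimension 3 - 1 = 2: the geometric multiplicity is 2.

Since 2 < 3, A is not diagonalizable.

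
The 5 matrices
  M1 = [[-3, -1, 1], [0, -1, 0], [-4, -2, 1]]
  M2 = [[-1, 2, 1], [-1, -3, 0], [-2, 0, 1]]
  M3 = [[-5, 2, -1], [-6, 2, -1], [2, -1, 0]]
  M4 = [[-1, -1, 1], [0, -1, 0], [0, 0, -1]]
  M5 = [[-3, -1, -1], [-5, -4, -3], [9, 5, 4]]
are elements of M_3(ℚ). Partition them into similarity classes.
2 classes: {M1, M4}, {M2, M3, M5}

Characteristic polynomials: χ_{M1} = (x + 1)^3, χ_{M2} = (x + 1)^3, χ_{M3} = (x + 1)^3, χ_{M4} = (x + 1)^3, χ_{M5} = (x + 1)^3.

{M1, M4}: invariant factors x + 1, (x + 1)^2.

{M2, M3, M5}: invariant factors (x + 1)^3.

Matrices are similar if and only if their invariant-factor lists agree; the partition into similarity classes is {M1, M4}, {M2, M3, M5}.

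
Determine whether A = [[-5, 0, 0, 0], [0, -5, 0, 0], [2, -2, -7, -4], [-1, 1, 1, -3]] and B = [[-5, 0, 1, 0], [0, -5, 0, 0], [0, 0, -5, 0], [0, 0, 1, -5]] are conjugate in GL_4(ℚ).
Two matrices over a field are similar if and only if they have the same invariant factors.

Both A and B have characteristic polynomial (x + 5)^4 and minimal polynomial (x + 5)^2. Computing further, both have invariant factors x + 5, x + 5, (x + 5)^2. Hence A and B are similar.

Yes.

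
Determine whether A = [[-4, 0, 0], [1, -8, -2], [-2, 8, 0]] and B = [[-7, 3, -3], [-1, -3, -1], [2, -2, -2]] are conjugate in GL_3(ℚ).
Two matrices over a field are similar if and only if they have the same invariant factors.

Both A and B have characteristic polynomial (x + 4)^3 and minimal polynomial (x + 4)^2. Computing further, both have invariant factors x + 4, (x + 4)^2. Hence A and B are similar.

Yes.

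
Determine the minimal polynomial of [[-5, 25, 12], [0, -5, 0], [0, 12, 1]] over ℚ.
The characteristic polynomial factors as (x - 1)(x + 5)^2. The minimal polynomial is ∏(x - λ)^{k_λ} where k_λ is the size of the largest Jordan block at λ.

For λ = -5: rank(A + 5I) = 2, and the largest Jordan block has size 2 (the smallest k with rank((A + 5I)^k) = rank((A + 5I)^(k+1))).
For λ = 1: rank(A - I) = 2, and the largest Jordan block has size 1 (the smallest k with rank((A - I)^k) = rank((A - I)^(k+1))).

So m_A(x) = (x - 1)(x + 5)^2.

m_A(x) = (x - 1)(x + 5)^2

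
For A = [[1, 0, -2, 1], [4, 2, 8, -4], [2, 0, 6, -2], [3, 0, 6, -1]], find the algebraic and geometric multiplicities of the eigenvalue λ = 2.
algebraic multiplicity 4, geometric multiplicity 3

The characteristic polynomial is (x - 2)^4, so the factor x - 2 appears with exponent 4: the algebraic multiplicity is 4.

rank(A - 2I) = 1, so the eigenspace has dimension 4 - 1 = 3: the geometric multiplicity is 3.

Since 3 < 4, A is not diagonalizable.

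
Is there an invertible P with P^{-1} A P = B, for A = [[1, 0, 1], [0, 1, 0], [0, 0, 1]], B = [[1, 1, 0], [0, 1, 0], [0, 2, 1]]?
Yes.

Two matrices over a field are similar if and only if they have the same invariant factors.

Both A and B have characteristic polynomial (x - 1)^3 and minimal polynomial (x - 1)^2. Computing further, both have invariant factors x - 1, (x - 1)^2. Hence A and B are similar.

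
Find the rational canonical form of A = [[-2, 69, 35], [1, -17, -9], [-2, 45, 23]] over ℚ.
The invariant factors of A (the non-unit diagonal entries of the Smith normal form of xI - A over ℚ[x]) are (x - 4)(x^2 + 3), each dividing the next. The characteristic polynomial is their product, (x - 4)(x^2 + 3).

The rational canonical form is the block-diagonal matrix of companion matrices C(f_i):
R = [[0, 0, 12], [1, 0, -3], [0, 1, 4]].

Note the characteristic polynomial does not split into linear factors over ℚ, so A has no Jordan form over ℚ; the rational canonical form exists over any field.

R = [[0, 0, 12], [1, 0, -3], [0, 1, 4]]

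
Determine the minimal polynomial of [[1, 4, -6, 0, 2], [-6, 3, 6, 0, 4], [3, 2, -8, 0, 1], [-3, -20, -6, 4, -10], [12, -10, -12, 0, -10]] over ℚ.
m_A(x) = (x - 4)(x + 2)^2(x + 5)

The characteristic polynomial factors as (x - 4)(x + 2)^2(x + 5)^2. The minimal polynomial is ∏(x - λ)^{k_λ} where k_λ is the size of the largest Jordan block at λ.

For λ = -5: rank(A + 5I) = 3, and the largest Jordan block has size 1 (the smallest k with rank((A + 5I)^k) = rank((A + 5I)^(k+1))).
For λ = -2: rank(A + 2I) = 4, and the largest Jordan block has size 2 (the smallest k with rank((A + 2I)^k) = rank((A + 2I)^(k+1))).
For λ = 4: rank(A - 4I) = 4, and the largest Jordan block has size 1 (the smallest k with rank((A - 4I)^k) = rank((A - 4I)^(k+1))).

So m_A(x) = (x - 4)(x + 2)^2(x + 5).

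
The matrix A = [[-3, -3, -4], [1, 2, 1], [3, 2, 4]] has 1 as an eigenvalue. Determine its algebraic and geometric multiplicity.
algebraic multiplicity 3, geometric multiplicity 1

The characteristic polynomial is (x - 1)^3, so the factor x - 1 appears with exponent 3: the algebraic multiplicity is 3.

rank(A - I) = 2, so the eigenspace has dimension 3 - 2 = 1: the geometric multiplicity is 1.

Since 1 < 3, A is not diagonalizable.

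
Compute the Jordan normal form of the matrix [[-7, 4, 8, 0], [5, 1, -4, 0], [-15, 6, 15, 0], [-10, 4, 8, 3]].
The characteristic polynomial is det(xI - A) = (x - 3)^4, so the eigenvalues are 3 (algebraic multiplicity 4).

For λ = 3: rank(A - 3I) = 1, rank((A - 3I)^2) = 0. The eigenspace has dimension 4 - 1 = 3, so there are 3 Jordan blocks; the rank sequence gives block sizes [2, 1, 1].

Assembling the blocks gives the Jordan form J above.

J = [[3, 1, 0, 0], [0, 3, 0, 0], [0, 0, 3, 0], [0, 0, 0, 3]]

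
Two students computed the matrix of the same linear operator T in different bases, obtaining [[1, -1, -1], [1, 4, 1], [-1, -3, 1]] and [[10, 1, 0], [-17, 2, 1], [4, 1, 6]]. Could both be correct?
trace(A) = 6 but trace(B) = 18. The trace is a similarity invariant, so A and B are not similar.

No.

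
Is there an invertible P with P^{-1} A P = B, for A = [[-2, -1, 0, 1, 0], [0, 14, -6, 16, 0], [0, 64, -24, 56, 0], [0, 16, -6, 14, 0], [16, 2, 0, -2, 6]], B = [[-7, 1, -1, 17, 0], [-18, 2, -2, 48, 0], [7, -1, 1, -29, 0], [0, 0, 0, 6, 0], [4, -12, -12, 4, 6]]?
Two matrices over a field are similar if and only if they have the same invariant factors.

Both A and B have characteristic polynomial x(x - 6)^2(x + 2)^2 and minimal polynomial x(x - 6)(x + 2)^2. Computing further, both have invariant factors x - 6, x(x - 6)(x + 2)^2. Hence A and B are similar.

Yes.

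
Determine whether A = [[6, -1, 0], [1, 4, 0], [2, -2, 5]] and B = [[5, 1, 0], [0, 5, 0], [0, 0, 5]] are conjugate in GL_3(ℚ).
Yes.

Two matrices over a field are similar if and only if they have the same invariant factors.

Both A and B have characteristic polynomial (x - 5)^3 and minimal polynomial (x - 5)^2. Computing further, both have invariant factors x - 5, (x - 5)^2. Hence A and B are similar.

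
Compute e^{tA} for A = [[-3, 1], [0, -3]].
A has Jordan form J = [[-3, 1], [0, -3]] with A = PJP^{-1}, so e^{tA} = P e^{tJ} P^{-1}.

For a Jordan block J_k(λ), e^{tJ_k(λ)} = e^{λt} · (I + tN + t^2 N^2/2! + ... + t^{k-1} N^{k-1}/(k-1)!) where N is the nilpotent superdiagonal part.

Assembling the blocks and conjugating back gives the entries of e^{tA} as shown above.

e^{tA} = [[e^{-3*t}, t*e^{-3*t}], [0, e^{-3*t}]]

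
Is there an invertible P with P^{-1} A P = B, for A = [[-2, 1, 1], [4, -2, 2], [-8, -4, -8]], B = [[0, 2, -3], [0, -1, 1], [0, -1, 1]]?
trace(A) = -12 but trace(B) = 0. The trace is a similarity invariant, so A and B are not similar.

No.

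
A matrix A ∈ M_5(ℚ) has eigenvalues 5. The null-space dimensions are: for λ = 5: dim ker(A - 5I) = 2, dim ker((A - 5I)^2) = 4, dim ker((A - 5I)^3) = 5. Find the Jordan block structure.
λ = 5: successive nullity increments [2, 2, 1] count blocks of size ≥ k; block sizes are [3, 2].

Jordan blocks: (5, 3), (5, 2)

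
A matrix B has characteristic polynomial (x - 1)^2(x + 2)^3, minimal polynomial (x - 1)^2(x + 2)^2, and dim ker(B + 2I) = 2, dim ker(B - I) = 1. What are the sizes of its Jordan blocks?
λ = -2: algebraic multiplicity 3 (exponent in χ_B), largest block size 2 (exponent in m_B), 2 blocks (geometric multiplicity). These force block sizes [2, 1].
λ = 1: algebraic multiplicity 2 (exponent in χ_B), largest block size 2 (exponent in m_B), 1 block (geometric multiplicity). This forces block sizes [2].

Jordan blocks: (-2, 2), (-2, 1), (1, 2)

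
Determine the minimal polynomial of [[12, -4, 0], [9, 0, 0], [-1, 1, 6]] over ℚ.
The characteristic polynomial factors as (x - 6)^3. The minimal polynomial is ∏(x - λ)^{k_λ} where k_λ is the size of the largest Jordan block at λ.

For λ = 6: rank(A - 6I) = 2, and the largest Jordan block has size 3 (the smallest k with rank((A - 6I)^k) = rank((A - 6I)^(k+1))).

So m_A(x) = (x - 6)^3.

m_A(x) = (x - 6)^3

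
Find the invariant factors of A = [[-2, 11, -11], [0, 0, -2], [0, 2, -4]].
x + 2, (x + 2)^2

The Jordan structure of A has elementary divisors (x + 2)^2, (x + 2). Arranging the block sizes at each eigenvalue in decreasing order and taking row products gives the invariant factors.

Invariant factors (smallest first, each dividing the next): x + 2, (x + 2)^2.

Check: the last factor (x + 2)^2 is the minimal polynomial, and the product (x + 2)^3 is the characteristic polynomial.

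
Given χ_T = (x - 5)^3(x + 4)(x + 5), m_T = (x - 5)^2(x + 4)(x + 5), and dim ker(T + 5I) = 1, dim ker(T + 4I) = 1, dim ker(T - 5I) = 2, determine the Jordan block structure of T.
λ = -5: algebraic multiplicity 1 (exponent in χ_T), largest block size 1 (exponent in m_T), 1 block (geometric multiplicity). This forces block sizes [1].
λ = -4: algebraic multiplicity 1 (exponent in χ_T), largest block size 1 (exponent in m_T), 1 block (geometric multiplicity). This forces block sizes [1].
λ = 5: algebraic multiplicity 3 (exponent in χ_T), largest block size 2 (exponent in m_T), 2 blocks (geometric multiplicity). These force block sizes [2, 1].

Jordan blocks: (-5, 1), (-4, 1), (5, 2), (5, 1)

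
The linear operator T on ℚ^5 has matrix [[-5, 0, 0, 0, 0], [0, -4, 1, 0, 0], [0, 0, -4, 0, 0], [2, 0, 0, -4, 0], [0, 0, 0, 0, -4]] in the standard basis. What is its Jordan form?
The characteristic polynomial is det(xI - A) = (x + 4)^4(x + 5), so the eigenvalues are -5 (algebraic multiplicity 1), -4 (algebraic multiplicity 4).

For λ = -5: algebraic multiplicity 1 gives one 1×1 block.

For λ = -4: rank(A + 4I) = 2, rank((A + 4I)^2) = 1. The eigenspace has dimension 5 - 2 = 3, so there are 3 Jordan blocks; the rank sequence gives block sizes [2, 1, 1].

Assembling the blocks gives the Jordan form J above.

J = [[-5, 0, 0, 0, 0], [0, -4, 1, 0, 0], [0, 0, -4, 0, 0], [0, 0, 0, -4, 0], [0, 0, 0, 0, -4]]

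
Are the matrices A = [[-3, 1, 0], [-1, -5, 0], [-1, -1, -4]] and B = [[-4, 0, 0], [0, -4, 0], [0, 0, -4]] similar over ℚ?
No.

Both have characteristic polynomial (x + 4)^3, but the minimal polynomial of A is (x + 4)^2 while the minimal polynomial of B is x + 4. The minimal polynomial is a similarity invariant, so A and B are not similar.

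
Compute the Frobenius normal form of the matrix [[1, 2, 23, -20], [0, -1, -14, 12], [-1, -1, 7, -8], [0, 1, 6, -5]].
The invariant factors of A (the non-unit diagonal entries of the Smith normal form of xI - A over ℚ[x]) are (x^2 - x + 4)^2, each dividing the next. The characteristic polynomial is their product, (x^2 - x + 4)^2.

The rational canonical form is the block-diagonal matrix of companion matrices C(f_i):
R = [[0, 0, 0, -16], [1, 0, 0, 8], [0, 1, 0, -9], [0, 0, 1, 2]].

Note the characteristic polynomial does not split into linear factors over ℚ, so A has no Jordan form over ℚ; the rational canonical form exists over any field.

R = [[0, 0, 0, -16], [1, 0, 0, 8], [0, 1, 0, -9], [0, 0, 1, 2]]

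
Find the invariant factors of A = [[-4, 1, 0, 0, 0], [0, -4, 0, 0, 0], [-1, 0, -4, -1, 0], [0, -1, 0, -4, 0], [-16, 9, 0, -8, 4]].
(x + 4)^2, (x - 4)(x + 4)^2

The Jordan structure of A has elementary divisors (x + 4)^2, (x + 4)^2, (x - 4). Arranging the block sizes at each eigenvalue in decreasing order and taking row products gives the invariant factors.

Invariant factors (smallest first, each dividing the next): (x + 4)^2, (x - 4)(x + 4)^2.

Check: the last factor (x - 4)(x + 4)^2 is the minimal polynomial, and the product (x - 4)(x + 4)^4 is the characteristic polynomial.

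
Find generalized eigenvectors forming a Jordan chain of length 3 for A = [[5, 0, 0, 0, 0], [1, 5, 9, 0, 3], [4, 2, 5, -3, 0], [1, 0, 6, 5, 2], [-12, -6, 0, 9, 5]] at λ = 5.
We seek v_1 ∈ ker((A - 5I)^3) \ ker((A - 5I)^2), then set v_{i+1} = (A - 5I) v_i.

One such chain is v_1 = [[-1, 2, 1, 0, -2]]^T, v_2 = [[0, 2, 0, 1, 0]]^T, v_3 = [[0, 0, 1, 0, -3]]^T. Check: (A - 5I) v_3 = [[0, 0, 0, 0, 0]]^T = 0.

v_1 = [[-1, 2, 1, 0, -2]]^T, v_2 = [[0, 2, 0, 1, 0]]^T, v_3 = [[0, 0, 1, 0, -3]]^T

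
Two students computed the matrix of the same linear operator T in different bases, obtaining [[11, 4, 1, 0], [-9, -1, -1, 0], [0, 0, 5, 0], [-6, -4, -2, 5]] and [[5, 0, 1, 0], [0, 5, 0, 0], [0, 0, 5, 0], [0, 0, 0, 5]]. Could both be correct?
Both have characteristic polynomial (x - 5)^4, but the minimal polynomial of A is (x - 5)^3 while the minimal polynomial of B is (x - 5)^2. The minimal polynomial is a similarity invariant, so A and B are not similar.

No.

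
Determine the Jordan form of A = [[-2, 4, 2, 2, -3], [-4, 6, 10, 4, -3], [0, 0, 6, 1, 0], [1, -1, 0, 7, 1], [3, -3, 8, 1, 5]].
The characteristic polynomial is det(xI - A) = (x - 6)^3(x - 2)^2, so the eigenvalues are 2 (algebraic multiplicity 2), 6 (algebraic multiplicity 3).

For λ = 2: rank(A - 2I) = 4, rank((A - 2I)^2) = 3. The eigenspace has dimension 5 - 4 = 1, so there is 1 Jordan block; the rank sequence gives block sizes [2].

For λ = 6: rank(A - 6I) = 4, rank((A - 6I)^2) = 3, rank((A - 6I)^3) = 2. The eigenspace has dimension 5 - 4 = 1, so there is 1 Jordan block; the rank sequence gives block sizes [3].

Assembling the blocks gives the Jordan form J above.

J = [[2, 1, 0, 0, 0], [0, 2, 0, 0, 0], [0, 0, 6, 1, 0], [0, 0, 0, 6, 1], [0, 0, 0, 0, 6]]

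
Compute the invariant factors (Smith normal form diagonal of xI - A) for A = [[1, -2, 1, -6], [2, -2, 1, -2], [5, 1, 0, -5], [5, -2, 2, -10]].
(x + 2)^3(x + 5)

The Jordan structure of A has elementary divisors (x + 5), (x + 2)^3. Arranging the block sizes at each eigenvalue in decreasing order and taking row products gives the invariant factors.

Invariant factors (smallest first, each dividing the next): (x + 2)^3(x + 5).

Check: the last factor (x + 2)^3(x + 5) is the minimal polynomial, and the product (x + 2)^3(x + 5) is the characteristic polynomial.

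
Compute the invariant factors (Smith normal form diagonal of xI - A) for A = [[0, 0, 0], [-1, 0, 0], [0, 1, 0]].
x^3

The Jordan structure of A has elementary divisors x^3. Arranging the block sizes at each eigenvalue in decreasing order and taking row products gives the invariant factors.

Invariant factors (smallest first, each dividing the next): x^3.

Check: the last factor x^3 is the minimal polynomial, and the product x^3 is the characteristic polynomial.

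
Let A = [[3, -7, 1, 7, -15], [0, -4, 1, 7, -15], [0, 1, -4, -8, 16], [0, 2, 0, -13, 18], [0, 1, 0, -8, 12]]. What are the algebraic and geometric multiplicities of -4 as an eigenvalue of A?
The characteristic polynomial is (x - 3)^2(x + 4)^3, so the factor x + 4 appears with exponent 3: the algebraic multiplicity is 3.

rank(A + 4I) = 4, so the eigenspace has dimension 5 - 4 = 1: the geometric multiplicity is 1.

Since 1 < 3, A is not diagonalizable.

algebraic multiplicity 3, geometric multiplicity 1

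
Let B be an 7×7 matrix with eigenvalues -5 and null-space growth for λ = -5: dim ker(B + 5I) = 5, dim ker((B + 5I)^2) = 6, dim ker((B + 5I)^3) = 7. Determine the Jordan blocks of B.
Jordan blocks: (-5, 3), (-5, 1), (-5, 1), (-5, 1), (-5, 1)

λ = -5: successive nullity increments [5, 1, 1] count blocks of size ≥ k; block sizes are [3, 1, 1, 1, 1].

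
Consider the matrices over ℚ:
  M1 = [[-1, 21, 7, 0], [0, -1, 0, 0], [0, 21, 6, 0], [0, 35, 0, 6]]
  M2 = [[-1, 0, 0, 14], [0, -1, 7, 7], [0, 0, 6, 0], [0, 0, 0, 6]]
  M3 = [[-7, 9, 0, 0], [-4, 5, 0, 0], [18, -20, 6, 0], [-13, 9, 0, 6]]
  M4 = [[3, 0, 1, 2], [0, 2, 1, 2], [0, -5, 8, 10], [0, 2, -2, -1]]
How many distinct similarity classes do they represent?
Characteristic polynomials: χ_{M1} = (x - 6)^2(x + 1)^2, χ_{M2} = (x - 6)^2(x + 1)^2, χ_{M3} = (x - 6)^2(x + 1)^2, χ_{M4} = (x - 3)^4.

{M1, M2}: invariant factors (x - 6)(x + 1), (x - 6)(x + 1).

{M3}: invariant factors x - 6, (x - 6)(x + 1)^2.

{M4}: invariant factors x - 3, (x - 3)^3.

Matrices are similar if and only if their invariant-factor lists agree; the partition into similarity classes is {M1, M2}, {M3}, {M4}.

3 classes: {M1, M2}, {M3}, {M4}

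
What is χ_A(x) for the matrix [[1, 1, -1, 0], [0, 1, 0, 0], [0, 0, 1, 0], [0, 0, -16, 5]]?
xI - A = [[x - 1, -1, 1, 0], [0, x - 1, 0, 0], [0, 0, x - 1, 0], [0, 0, 16, x - 5]].

Expanding det(xI - A) along the first row:
det(xI - A) = + (x - 1)·det([[x - 1, 0, 0], [0, x - 1, 0], [0, 16, x - 5]]) - (-1)·det([[0, 0, 0], [0, x - 1, 0], [0, 16, x - 5]]) + (1)·det([[0, x - 1, 0], [0, 0, 0], [0, 0, x - 5]]) - (0)·det([[0, x - 1, 0], [0, 0, x - 1], [0, 0, 16]]).

Evaluating gives χ_A(x) = x^4 - 8x^3 + 18x^2 - 16x + 5 = (x - 5)(x - 1)^3.

χ_A(x) = (x - 5)(x - 1)^3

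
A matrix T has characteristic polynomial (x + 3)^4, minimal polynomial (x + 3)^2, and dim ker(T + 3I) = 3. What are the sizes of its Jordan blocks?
Jordan blocks: (-3, 2), (-3, 1), (-3, 1)

λ = -3: algebraic multiplicity 4 (exponent in χ_T), largest block size 2 (exponent in m_T), 3 blocks (geometric multiplicity). These force block sizes [2, 1, 1].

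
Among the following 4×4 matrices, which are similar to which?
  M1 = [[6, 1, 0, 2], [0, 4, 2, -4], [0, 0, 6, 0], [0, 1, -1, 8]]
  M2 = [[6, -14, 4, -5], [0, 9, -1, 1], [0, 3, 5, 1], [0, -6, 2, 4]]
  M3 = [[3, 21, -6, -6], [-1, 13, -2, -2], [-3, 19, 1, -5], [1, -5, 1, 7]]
1 class: {M1, M2, M3}

Characteristic polynomials: χ_{M1} = (x - 6)^4, χ_{M2} = (x - 6)^4, χ_{M3} = (x - 6)^4.

{M1, M2, M3}: invariant factors (x - 6)^2, (x - 6)^2.

Matrices are similar if and only if their invariant-factor lists agree; the partition into similarity classes is {M1, M2, M3}.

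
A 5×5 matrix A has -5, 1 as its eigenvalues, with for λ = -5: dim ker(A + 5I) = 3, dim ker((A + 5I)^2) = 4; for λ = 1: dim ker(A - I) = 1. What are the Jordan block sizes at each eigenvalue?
Jordan blocks: (-5, 2), (-5, 1), (-5, 1), (1, 1)

λ = -5: successive nullity increments [3, 1] count blocks of size ≥ k; block sizes are [2, 1, 1].
λ = 1: successive nullity increments [1] count blocks of size ≥ k; block sizes are [1].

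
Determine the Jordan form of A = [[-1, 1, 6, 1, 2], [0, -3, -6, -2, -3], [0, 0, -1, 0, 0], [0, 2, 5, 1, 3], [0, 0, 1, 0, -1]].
J = [[-1, 1, 0, 0, 0], [0, -1, 1, 0, 0], [0, 0, -1, 0, 0], [0, 0, 0, -1, 1], [0, 0, 0, 0, -1]]

The characteristic polynomial is det(xI - A) = (x + 1)^5, so the eigenvalues are -1 (algebraic multiplicity 5).

For λ = -1: rank(A + I) = 3, rank((A + I)^2) = 1, rank((A + I)^3) = 0. The eigenspace has dimension 5 - 3 = 2, so there are 2 Jordan blocks; the rank sequence gives block sizes [3, 2].

Assembling the blocks gives the Jordan form J above.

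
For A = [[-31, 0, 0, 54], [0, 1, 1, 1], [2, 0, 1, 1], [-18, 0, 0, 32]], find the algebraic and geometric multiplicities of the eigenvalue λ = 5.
algebraic multiplicity 1, geometric multiplicity 1

The characteristic polynomial is (x - 5)(x - 1)^2(x + 4), so the factor x - 5 appears with exponent 1: the algebraic multiplicity is 1.

rank(A - 5I) = 3, so the eigenspace has dimension 4 - 3 = 1: the geometric multiplicity is 1.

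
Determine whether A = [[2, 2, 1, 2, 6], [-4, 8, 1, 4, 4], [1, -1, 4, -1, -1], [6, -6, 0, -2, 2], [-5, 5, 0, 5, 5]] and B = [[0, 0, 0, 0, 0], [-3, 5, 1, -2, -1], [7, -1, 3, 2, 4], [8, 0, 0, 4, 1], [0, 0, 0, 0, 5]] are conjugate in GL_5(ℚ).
Yes.

Two matrices over a field are similar if and only if they have the same invariant factors.

Both A and B have characteristic polynomial x(x - 5)(x - 4)^3 and minimal polynomial x(x - 5)(x - 4)^2. Computing further, both have invariant factors x - 4, x(x - 5)(x - 4)^2. Hence A and B are similar.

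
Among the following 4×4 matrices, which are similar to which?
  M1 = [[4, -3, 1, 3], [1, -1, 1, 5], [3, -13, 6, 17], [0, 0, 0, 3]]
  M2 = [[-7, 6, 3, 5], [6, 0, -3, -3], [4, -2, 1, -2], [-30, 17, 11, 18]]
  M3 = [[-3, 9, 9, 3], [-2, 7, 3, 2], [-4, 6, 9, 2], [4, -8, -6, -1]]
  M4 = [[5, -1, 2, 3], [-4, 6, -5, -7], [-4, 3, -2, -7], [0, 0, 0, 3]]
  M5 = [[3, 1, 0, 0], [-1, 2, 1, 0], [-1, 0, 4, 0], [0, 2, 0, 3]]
1 class: {M1, M2, M3, M4, M5}

Characteristic polynomials: χ_{M1} = (x - 3)^4, χ_{M2} = (x - 3)^4, χ_{M3} = (x - 3)^4, χ_{M4} = (x - 3)^4, χ_{M5} = (x - 3)^4.

{M1, M2, M3, M4, M5}: invariant factors x - 3, (x - 3)^3.

Matrices are similar if and only if their invariant-factor lists agree; the partition into similarity classes is {M1, M2, M3, M4, M5}.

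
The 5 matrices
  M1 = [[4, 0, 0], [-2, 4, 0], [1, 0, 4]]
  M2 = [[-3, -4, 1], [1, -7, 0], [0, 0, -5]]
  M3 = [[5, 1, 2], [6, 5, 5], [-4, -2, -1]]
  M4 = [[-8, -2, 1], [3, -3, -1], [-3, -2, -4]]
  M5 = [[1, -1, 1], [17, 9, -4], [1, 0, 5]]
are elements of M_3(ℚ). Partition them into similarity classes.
5 classes: {M1}, {M2}, {M3}, {M4}, {M5}

Characteristic polynomials: χ_{M1} = (x - 4)^3, χ_{M2} = (x + 5)^3, χ_{M3} = (x - 3)^3, χ_{M4} = (x + 5)^3, χ_{M5} = (x - 5)^3.

{M1}: invariant factors x - 4, (x - 4)^2.

{M2}: invariant factors (x + 5)^3.

{M3}: invariant factors (x - 3)^3.

{M4}: invariant factors x + 5, (x + 5)^2.

{M5}: invariant factors (x - 5)^3.

Matrices are similar if and only if their invariant-factor lists agree; the partition into similarity classes is {M1}, {M2}, {M3}, {M4}, {M5}.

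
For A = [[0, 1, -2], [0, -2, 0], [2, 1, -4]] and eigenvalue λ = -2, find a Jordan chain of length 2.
v_1 = [[1, 1, 1]]^T, v_2 = [[1, 0, 1]]^T

We seek v_1 ∈ ker((A + 2I)^2) \ ker(A + 2I), then set v_{i+1} = (A + 2I) v_i.

One such chain is v_1 = [[1, 1, 1]]^T, v_2 = [[1, 0, 1]]^T. Check: (A + 2I) v_2 = [[0, 0, 0]]^T = 0.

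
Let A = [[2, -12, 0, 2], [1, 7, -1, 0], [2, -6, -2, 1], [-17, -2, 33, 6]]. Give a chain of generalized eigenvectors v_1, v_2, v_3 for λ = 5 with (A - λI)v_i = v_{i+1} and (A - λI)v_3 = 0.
v_1 = [[0, 0, 0, 1]]^T, v_2 = [[2, 0, 1, 1]]^T, v_3 = [[-4, 1, -2, 0]]^T

We seek v_1 ∈ ker((A - 5I)^3) \ ker((A - 5I)^2), then set v_{i+1} = (A - 5I) v_i.

One such chain is v_1 = [[0, 0, 0, 1]]^T, v_2 = [[2, 0, 1, 1]]^T, v_3 = [[-4, 1, -2, 0]]^T. Check: (A - 5I) v_3 = [[0, 0, 0, 0]]^T = 0.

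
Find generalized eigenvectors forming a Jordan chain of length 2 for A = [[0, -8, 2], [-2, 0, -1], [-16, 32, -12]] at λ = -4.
v_1 = [[0, 1, 3]]^T, v_2 = [[-2, 1, 8]]^T

We seek v_1 ∈ ker((A + 4I)^2) \ ker(A + 4I), then set v_{i+1} = (A + 4I) v_i.

One such chain is v_1 = [[0, 1, 3]]^T, v_2 = [[-2, 1, 8]]^T. Check: (A + 4I) v_2 = [[0, 0, 0]]^T = 0.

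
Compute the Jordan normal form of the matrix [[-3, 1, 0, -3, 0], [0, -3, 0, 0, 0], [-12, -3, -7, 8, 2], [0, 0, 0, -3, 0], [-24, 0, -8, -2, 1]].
J = [[-3, 1, 0, 0, 0], [0, -3, 0, 0, 0], [0, 0, -3, 1, 0], [0, 0, 0, -3, 0], [0, 0, 0, 0, -3]]

The characteristic polynomial is det(xI - A) = (x + 3)^5, so the eigenvalues are -3 (algebraic multiplicity 5).

For λ = -3: rank(A + 3I) = 2, rank((A + 3I)^2) = 0. The eigenspace has dimension 5 - 2 = 3, so there are 3 Jordan blocks; the rank sequence gives block sizes [2, 2, 1].

Assembling the blocks gives the Jordan form J above.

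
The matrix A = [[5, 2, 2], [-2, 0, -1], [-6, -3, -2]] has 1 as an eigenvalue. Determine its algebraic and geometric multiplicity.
algebraic multiplicity 3, geometric multiplicity 2

The characteristic polynomial is (x - 1)^3, so the factor x - 1 appears with exponent 3: the algebraic multiplicity is 3.

rank(A - I) = 1, so the eigenspace has dimension 3 - 1 = 2: the geometric multiplicity is 2.

Since 2 < 3, A is not diagonalizable.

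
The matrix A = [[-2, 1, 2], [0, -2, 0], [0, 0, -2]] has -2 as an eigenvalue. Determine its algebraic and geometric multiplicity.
The characteristic polynomial is (x + 2)^3, so the factor x + 2 appears with exponent 3: the algebraic multiplicity is 3.

rank(A + 2I) = 1, so the eigenspace has dimension 3 - 1 = 2: the geometric multiplicity is 2.

Since 2 < 3, A is not diagonalizable.

algebraic multiplicity 3, geometric multiplicity 2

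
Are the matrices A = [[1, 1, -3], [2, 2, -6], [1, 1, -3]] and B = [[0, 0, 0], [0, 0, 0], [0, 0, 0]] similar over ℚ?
No.

Both have characteristic polynomial x^3, but the minimal polynomial of A is x^2 while the minimal polynomial of B is x. The minimal polynomial is a similarity invariant, so A and B are not similar.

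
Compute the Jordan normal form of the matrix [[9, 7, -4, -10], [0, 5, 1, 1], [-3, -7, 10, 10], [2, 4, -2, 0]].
J = [[6, 1, 0, 0], [0, 6, 1, 0], [0, 0, 6, 0], [0, 0, 0, 6]]

The characteristic polynomial is det(xI - A) = (x - 6)^4, so the eigenvalues are 6 (algebraic multiplicity 4).

For λ = 6: rank(A - 6I) = 2, rank((A - 6I)^2) = 1, rank((A - 6I)^3) = 0. The eigenspace has dimension 4 - 2 = 2, so there are 2 Jordan blocks; the rank sequence gives block sizes [3, 1].

Assembling the blocks gives the Jordan form J above.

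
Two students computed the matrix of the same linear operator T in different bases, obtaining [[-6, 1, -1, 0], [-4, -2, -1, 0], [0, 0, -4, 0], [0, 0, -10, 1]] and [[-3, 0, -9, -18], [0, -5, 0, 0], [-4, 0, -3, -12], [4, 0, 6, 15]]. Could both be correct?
trace(A) = -11 but trace(B) = 4. The trace is a similarity invariant, so A and B are not similar.

No.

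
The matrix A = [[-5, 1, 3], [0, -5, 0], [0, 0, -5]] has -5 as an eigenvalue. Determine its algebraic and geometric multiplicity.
The characteristic polynomial is (x + 5)^3, so the factor x + 5 appears with exponent 3: the algebraic multiplicity is 3.

rank(A + 5I) = 1, so the eigenspace has dimension 3 - 1 = 2: the geometric multiplicity is 2.

Since 2 < 3, A is not diagonalizable.

algebraic multiplicity 3, geometric multiplicity 2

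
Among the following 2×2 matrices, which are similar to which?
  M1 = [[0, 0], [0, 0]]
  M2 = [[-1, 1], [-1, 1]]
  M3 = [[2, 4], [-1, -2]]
2 classes: {M1}, {M2, M3}

Characteristic polynomials: χ_{M1} = x^2, χ_{M2} = x^2, χ_{M3} = x^2.

{M1}: invariant factors x, x.

{M2, M3}: invariant factors x^2.

Matrices are similar if and only if their invariant-factor lists agree; the partition into similarity classes is {M1}, {M2, M3}.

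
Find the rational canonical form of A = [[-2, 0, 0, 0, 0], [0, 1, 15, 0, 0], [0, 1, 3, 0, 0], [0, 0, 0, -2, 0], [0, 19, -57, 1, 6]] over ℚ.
The invariant factors of A (the non-unit diagonal entries of the Smith normal form of xI - A over ℚ[x]) are x + 2, (x - 6)(x + 2), (x - 6)(x + 2), each dividing the next. The characteristic polynomial is their product, (x - 6)^2(x + 2)^3.

The rational canonical form is the block-diagonal matrix of companion matrices C(f_i):
R = [[-2, 0, 0, 0, 0], [0, 0, 12, 0, 0], [0, 1, 4, 0, 0], [0, 0, 0, 0, 12], [0, 0, 0, 1, 4]].

R = [[-2, 0, 0, 0, 0], [0, 0, 12, 0, 0], [0, 1, 4, 0, 0], [0, 0, 0, 0, 12], [0, 0, 0, 1, 4]]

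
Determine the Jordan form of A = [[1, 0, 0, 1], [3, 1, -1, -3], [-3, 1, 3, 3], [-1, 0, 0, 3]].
The characteristic polynomial is det(xI - A) = (x - 2)^4, so the eigenvalues are 2 (algebraic multiplicity 4).

For λ = 2: rank(A - 2I) = 2, rank((A - 2I)^2) = 0. The eigenspace has dimension 4 - 2 = 2, so there are 2 Jordan blocks; the rank sequence gives block sizes [2, 2].

Assembling the blocks gives the Jordan form J above.

J = [[2, 1, 0, 0], [0, 2, 0, 0], [0, 0, 2, 1], [0, 0, 0, 2]]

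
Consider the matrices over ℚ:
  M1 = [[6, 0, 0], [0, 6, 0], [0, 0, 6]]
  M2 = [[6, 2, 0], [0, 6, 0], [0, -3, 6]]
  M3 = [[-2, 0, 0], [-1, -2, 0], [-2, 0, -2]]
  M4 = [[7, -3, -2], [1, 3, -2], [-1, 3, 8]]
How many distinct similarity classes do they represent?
Characteristic polynomials: χ_{M1} = (x - 6)^3, χ_{M2} = (x - 6)^3, χ_{M3} = (x + 2)^3, χ_{M4} = (x - 6)^3.

{M1}: invariant factors x - 6, x - 6, x - 6.

{M2, M4}: invariant factors x - 6, (x - 6)^2.

{M3}: invariant factors x + 2, (x + 2)^2.

Matrices are similar if and only if their invariant-factor lists agree; the partition into similarity classes is {M1}, {M2, M4}, {M3}.

3 classes: {M1}, {M2, M4}, {M3}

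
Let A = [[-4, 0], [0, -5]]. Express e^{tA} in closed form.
e^{tA} = [[e^{-4*t}, 0], [0, e^{-5*t}]]

A has Jordan form J = [[-5, 0], [0, -4]] with A = PJP^{-1}, so e^{tA} = P e^{tJ} P^{-1}.

For a Jordan block J_k(λ), e^{tJ_k(λ)} = e^{λt} · (I + tN + t^2 N^2/2! + ... + t^{k-1} N^{k-1}/(k-1)!) where N is the nilpotent superdiagonal part.

Assembling the blocks and conjugating back gives the entries of e^{tA} as shown above.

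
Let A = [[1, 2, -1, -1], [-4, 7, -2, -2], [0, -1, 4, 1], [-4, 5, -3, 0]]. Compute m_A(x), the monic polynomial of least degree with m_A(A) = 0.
m_A(x) = (x - 3)^2

The characteristic polynomial factors as (x - 3)^4. The minimal polynomial is ∏(x - λ)^{k_λ} where k_λ is the size of the largest Jordan block at λ.

For λ = 3: rank(A - 3I) = 2, and the largest Jordan block has size 2 (the smallest k with rank((A - 3I)^k) = rank((A - 3I)^(k+1))).

So m_A(x) = (x - 3)^2.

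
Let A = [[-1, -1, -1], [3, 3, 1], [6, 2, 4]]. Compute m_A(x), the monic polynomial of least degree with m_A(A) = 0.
The characteristic polynomial factors as (x - 2)^3. The minimal polynomial is ∏(x - λ)^{k_λ} where k_λ is the size of the largest Jordan block at λ.

For λ = 2: rank(A - 2I) = 1, and the largest Jordan block has size 2 (the smallest k with rank((A - 2I)^k) = rank((A - 2I)^(k+1))).

So m_A(x) = (x - 2)^2.

m_A(x) = (x - 2)^2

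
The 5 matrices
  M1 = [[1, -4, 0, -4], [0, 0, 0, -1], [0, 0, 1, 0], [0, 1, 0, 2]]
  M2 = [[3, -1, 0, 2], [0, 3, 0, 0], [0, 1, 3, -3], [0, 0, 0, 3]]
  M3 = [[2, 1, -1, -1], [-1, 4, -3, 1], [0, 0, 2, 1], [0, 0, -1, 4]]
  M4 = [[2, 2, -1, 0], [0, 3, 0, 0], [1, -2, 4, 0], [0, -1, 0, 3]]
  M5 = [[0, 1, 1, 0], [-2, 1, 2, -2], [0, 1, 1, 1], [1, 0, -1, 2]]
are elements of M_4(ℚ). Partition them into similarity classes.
3 classes: {M1}, {M2, M3, M4}, {M5}

Characteristic polynomials: χ_{M1} = (x - 1)^4, χ_{M2} = (x - 3)^4, χ_{M3} = (x - 3)^4, χ_{M4} = (x - 3)^4, χ_{M5} = (x - 1)^4.

{M1}: invariant factors x - 1, x - 1, (x - 1)^2.

{M2, M3, M4}: invariant factors (x - 3)^2, (x - 3)^2.

{M5}: invariant factors x - 1, (x - 1)^3.

Matrices are similar if and only if their invariant-factor lists agree; the partition into similarity classes is {M1}, {M2, M3, M4}, {M5}.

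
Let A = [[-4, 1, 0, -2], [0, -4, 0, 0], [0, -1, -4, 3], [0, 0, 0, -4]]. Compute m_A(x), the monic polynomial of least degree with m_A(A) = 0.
The characteristic polynomial factors as (x + 4)^4. The minimal polynomial is ∏(x - λ)^{k_λ} where k_λ is the size of the largest Jordan block at λ.

For λ = -4: rank(A + 4I) = 2, and the largest Jordan block has size 2 (the smallest k with rank((A + 4I)^k) = rank((A + 4I)^(k+1))).

So m_A(x) = (x + 4)^2.

m_A(x) = (x + 4)^2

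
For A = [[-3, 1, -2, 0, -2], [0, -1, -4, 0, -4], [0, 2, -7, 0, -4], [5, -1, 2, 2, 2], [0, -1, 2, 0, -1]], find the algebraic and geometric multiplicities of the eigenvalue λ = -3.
The characteristic polynomial is (x - 2)(x + 3)^4, so the factor x + 3 appears with exponent 4: the algebraic multiplicity is 4.

rank(A + 3I) = 2, so the eigenspace has dimension 5 - 2 = 3: the geometric multiplicity is 3.

Since 3 < 4, A is not diagonalizable.

algebraic multiplicity 4, geometric multiplicity 3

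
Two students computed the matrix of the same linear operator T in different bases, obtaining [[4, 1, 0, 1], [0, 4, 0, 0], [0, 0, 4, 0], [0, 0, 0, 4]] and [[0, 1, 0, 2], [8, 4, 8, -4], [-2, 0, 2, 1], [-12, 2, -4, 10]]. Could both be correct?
Both have characteristic polynomial (x - 4)^4 and minimal polynomial (x - 4)^2. But rank(A - 4I) = 1 for A while rank(B - 4I) = 2 for B, so the number of Jordan blocks at λ = 4 differs. A and B are not similar.

No.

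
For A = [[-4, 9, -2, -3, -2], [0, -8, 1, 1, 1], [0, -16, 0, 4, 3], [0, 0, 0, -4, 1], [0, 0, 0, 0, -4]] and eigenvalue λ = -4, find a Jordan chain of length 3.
v_1 = [[0, 0, 1, 0, 0]]^T, v_2 = [[-2, 1, 4, 0, 0]]^T, v_3 = [[1, 0, 0, 0, 0]]^T

We seek v_1 ∈ ker((A + 4I)^3) \ ker((A + 4I)^2), then set v_{i+1} = (A + 4I) v_i.

One such chain is v_1 = [[0, 0, 1, 0, 0]]^T, v_2 = [[-2, 1, 4, 0, 0]]^T, v_3 = [[1, 0, 0, 0, 0]]^T. Check: (A + 4I) v_3 = [[0, 0, 0, 0, 0]]^T = 0.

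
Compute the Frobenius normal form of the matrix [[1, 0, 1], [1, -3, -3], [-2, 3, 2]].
The invariant factors of A (the non-unit diagonal entries of the Smith normal form of xI - A over ℚ[x]) are x(x^2 + 4), each dividing the next. The characteristic polynomial is their product, x(x^2 + 4).

The rational canonical form is the block-diagonal matrix of companion matrices C(f_i):
R = [[0, 0, 0], [1, 0, -4], [0, 1, 0]].

Note the characteristic polynomial does not split into linear factors over ℚ, so A has no Jordan form over ℚ; the rational canonical form exists over any field.

R = [[0, 0, 0], [1, 0, -4], [0, 1, 0]]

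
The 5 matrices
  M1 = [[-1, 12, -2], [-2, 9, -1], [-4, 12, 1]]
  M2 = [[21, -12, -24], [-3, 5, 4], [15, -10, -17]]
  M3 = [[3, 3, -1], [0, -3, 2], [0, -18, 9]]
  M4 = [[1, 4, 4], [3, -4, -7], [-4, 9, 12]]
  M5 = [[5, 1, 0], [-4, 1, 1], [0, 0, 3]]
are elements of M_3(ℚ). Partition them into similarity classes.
Characteristic polynomials: χ_{M1} = (x - 3)^3, χ_{M2} = (x - 3)^3, χ_{M3} = (x - 3)^3, χ_{M4} = (x - 3)^3, χ_{M5} = (x - 3)^3.

{M1, M2, M3}: invariant factors x - 3, (x - 3)^2.

{M4, M5}: invariant factors (x - 3)^3.

Matrices are similar if and only if their invariant-factor lists agree; the partition into similarity classes is {M1, M2, M3}, {M4, M5}.

2 classes: {M1, M2, M3}, {M4, M5}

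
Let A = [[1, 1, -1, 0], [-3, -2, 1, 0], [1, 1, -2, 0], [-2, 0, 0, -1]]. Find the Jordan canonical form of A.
The characteristic polynomial is det(xI - A) = (x + 1)^4, so the eigenvalues are -1 (algebraic multiplicity 4).

For λ = -1: rank(A + I) = 2, rank((A + I)^2) = 1, rank((A + I)^3) = 0. The eigenspace has dimension 4 - 2 = 2, so there are 2 Jordan blocks; the rank sequence gives block sizes [3, 1].

Assembling the blocks gives the Jordan form J above.

J = [[-1, 1, 0, 0], [0, -1, 1, 0], [0, 0, -1, 0], [0, 0, 0, -1]]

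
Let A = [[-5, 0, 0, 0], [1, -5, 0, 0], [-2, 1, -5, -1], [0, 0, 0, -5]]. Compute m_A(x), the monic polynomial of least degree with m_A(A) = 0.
The characteristic polynomial factors as (x + 5)^4. The minimal polynomial is ∏(x - λ)^{k_λ} where k_λ is the size of the largest Jordan block at λ.

For λ = -5: rank(A + 5I) = 2, and the largest Jordan block has size 3 (the smallest k with rank((A + 5I)^k) = rank((A + 5I)^(k+1))).

So m_A(x) = (x + 5)^3.

m_A(x) = (x + 5)^3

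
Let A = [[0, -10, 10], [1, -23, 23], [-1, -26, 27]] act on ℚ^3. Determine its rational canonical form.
R = [[0, 0, 10], [1, 0, 3], [0, 1, 4]]

The invariant factors of A (the non-unit diagonal entries of the Smith normal form of xI - A over ℚ[x]) are (x - 5)(x^2 + x + 2), each dividing the next. The characteristic polynomial is their product, (x - 5)(x^2 + x + 2).

The rational canonical form is the block-diagonal matrix of companion matrices C(f_i):
R = [[0, 0, 10], [1, 0, 3], [0, 1, 4]].

Note the characteristic polynomial does not split into linear factors over ℚ, so A has no Jordan form over ℚ; the rational canonical form exists over any field.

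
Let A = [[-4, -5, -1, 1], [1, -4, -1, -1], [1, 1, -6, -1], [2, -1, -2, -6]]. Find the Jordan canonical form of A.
J = [[-5, 1, 0, 0], [0, -5, 1, 0], [0, 0, -5, 0], [0, 0, 0, -5]]

The characteristic polynomial is det(xI - A) = (x + 5)^4, so the eigenvalues are -5 (algebraic multiplicity 4).

For λ = -5: rank(A + 5I) = 2, rank((A + 5I)^2) = 1, rank((A + 5I)^3) = 0. The eigenspace has dimension 4 - 2 = 2, so there are 2 Jordan blocks; the rank sequence gives block sizes [3, 1].

Assembling the blocks gives the Jordan form J above.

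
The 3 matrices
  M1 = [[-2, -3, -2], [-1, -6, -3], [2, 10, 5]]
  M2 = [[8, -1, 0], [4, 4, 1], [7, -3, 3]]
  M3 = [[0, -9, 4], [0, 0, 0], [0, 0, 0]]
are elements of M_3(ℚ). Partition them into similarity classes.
Characteristic polynomials: χ_{M1} = (x + 1)^3, χ_{M2} = (x - 5)^3, χ_{M3} = x^3.

{M1}: invariant factors (x + 1)^3.

{M2}: invariant factors (x - 5)^3.

{M3}: invariant factors x, x^2.

Matrices are similar if and only if their invariant-factor lists agree; the partition into similarity classes is {M1}, {M2}, {M3}.

3 classes: {M1}, {M2}, {M3}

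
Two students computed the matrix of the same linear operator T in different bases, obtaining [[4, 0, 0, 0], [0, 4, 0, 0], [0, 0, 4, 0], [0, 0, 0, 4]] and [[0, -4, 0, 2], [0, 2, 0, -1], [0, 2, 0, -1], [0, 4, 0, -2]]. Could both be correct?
trace(A) = 16 but trace(B) = 0. The trace is a similarity invariant, so A and B are not similar.

No.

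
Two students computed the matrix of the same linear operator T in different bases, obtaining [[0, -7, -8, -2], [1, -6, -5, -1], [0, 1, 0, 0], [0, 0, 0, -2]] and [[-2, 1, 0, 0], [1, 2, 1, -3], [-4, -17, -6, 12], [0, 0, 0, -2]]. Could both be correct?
Two matrices over a field are similar if and only if they have the same invariant factors.

Both A and B have characteristic polynomial (x + 2)^4 and minimal polynomial (x + 2)^3. Computing further, both have invariant factors x + 2, (x + 2)^3. Hence A and B are similar.

Yes.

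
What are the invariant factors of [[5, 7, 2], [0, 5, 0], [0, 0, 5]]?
x - 5, (x - 5)^2

The Jordan structure of A has elementary divisors (x - 5)^2, (x - 5). Arranging the block sizes at each eigenvalue in decreasing order and taking row products gives the invariant factors.

Invariant factors (smallest first, each dividing the next): x - 5, (x - 5)^2.

Check: the last factor (x - 5)^2 is the minimal polynomial, and the product (x - 5)^3 is the characteristic polynomial.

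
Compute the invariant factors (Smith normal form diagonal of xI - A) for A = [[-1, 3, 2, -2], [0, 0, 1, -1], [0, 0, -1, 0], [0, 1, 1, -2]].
The Jordan structure of A has elementary divisors (x + 1)^3, (x + 1). Arranging the block sizes at each eigenvalue in decreasing order and taking row products gives the invariant factors.

Invariant factors (smallest first, each dividing the next): x + 1, (x + 1)^3.

Check: the last factor (x + 1)^3 is the minimal polynomial, and the product (x + 1)^4 is the characteristic polynomial.

x + 1, (x + 1)^3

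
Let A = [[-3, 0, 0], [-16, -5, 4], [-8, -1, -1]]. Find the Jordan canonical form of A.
The characteristic polynomial is det(xI - A) = (x + 3)^3, so the eigenvalues are -3 (algebraic multiplicity 3).

For λ = -3: rank(A + 3I) = 1, rank((A + 3I)^2) = 0. The eigenspace has dimension 3 - 1 = 2, so there are 2 Jordan blocks; the rank sequence gives block sizes [2, 1].

Assembling the blocks gives the Jordan form J above.

J = [[-3, 1, 0], [0, -3, 0], [0, 0, -3]]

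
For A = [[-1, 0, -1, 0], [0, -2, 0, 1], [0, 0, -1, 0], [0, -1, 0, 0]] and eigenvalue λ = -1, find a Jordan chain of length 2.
We seek v_1 ∈ ker((A + I)^2) \ ker(A + I), then set v_{i+1} = (A + I) v_i.

One such chain is v_1 = [[0, 1, -1, 0]]^T, v_2 = [[1, -1, 0, -1]]^T. Check: (A + I) v_2 = [[0, 0, 0, 0]]^T = 0.

v_1 = [[0, 1, -1, 0]]^T, v_2 = [[1, -1, 0, -1]]^T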